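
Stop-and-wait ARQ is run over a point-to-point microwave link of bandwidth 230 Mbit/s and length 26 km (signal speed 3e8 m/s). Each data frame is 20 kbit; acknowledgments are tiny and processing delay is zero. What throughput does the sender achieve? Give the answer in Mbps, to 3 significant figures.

76.8 Mbps

t_tx = L/R = 20000/230000000 = 8.69565e-05 s.
t_prop = 26000/300000000 = 8.66667e-05 s; RTT = 0.000173333 s.
Cycle = t_tx + RTT = 0.00026029 s.
Throughput = L / cycle = 20000 / 0.00026029 = 76.8 Mbps.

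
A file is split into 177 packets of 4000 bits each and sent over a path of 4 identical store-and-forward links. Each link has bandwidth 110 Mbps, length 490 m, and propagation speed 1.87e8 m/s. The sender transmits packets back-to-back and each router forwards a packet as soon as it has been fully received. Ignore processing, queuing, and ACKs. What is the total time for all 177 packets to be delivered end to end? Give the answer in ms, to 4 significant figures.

6.556 ms

Per-hop transmission t_tx = L/R = 4000/110000000 = 0.0363636 ms.
Per-hop propagation t_prop = 490/187000000 = 0.00262032 ms.
Pipeline fill: first packet needs 4·t_tx to clear all hops; remaining 176 packets each add one t_tx.
Total = (4+177-1)·t_tx + 4·t_prop = 180·0.0363636 + 4·0.00262032 = 6.556 ms.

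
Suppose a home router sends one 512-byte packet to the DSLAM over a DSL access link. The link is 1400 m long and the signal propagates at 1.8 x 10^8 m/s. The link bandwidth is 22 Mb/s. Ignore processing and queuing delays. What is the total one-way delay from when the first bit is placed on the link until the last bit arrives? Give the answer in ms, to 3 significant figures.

L = 512 × 8 = 4096 bits.
Transmission delay = L/R = 4096 / 22000000 = 0.186182 ms.
Propagation delay = d/s = 1400 m / 180000000 m/s = 0.00777778 ms.
Total = 0.194 ms.

0.194 ms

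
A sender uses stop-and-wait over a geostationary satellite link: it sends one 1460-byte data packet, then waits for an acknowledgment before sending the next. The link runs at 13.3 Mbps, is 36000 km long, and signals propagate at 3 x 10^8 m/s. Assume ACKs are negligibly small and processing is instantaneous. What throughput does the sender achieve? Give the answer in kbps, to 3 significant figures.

t_tx = L/R = 11680/13300000 = 0.000878195 s.
t_prop = 36000000/300000000 = 0.12 s; RTT = 0.24 s.
Cycle = t_tx + RTT = 0.240878 s.
Throughput = L / cycle = 11680 / 0.240878 = 48.5 kbps.

48.5 kbps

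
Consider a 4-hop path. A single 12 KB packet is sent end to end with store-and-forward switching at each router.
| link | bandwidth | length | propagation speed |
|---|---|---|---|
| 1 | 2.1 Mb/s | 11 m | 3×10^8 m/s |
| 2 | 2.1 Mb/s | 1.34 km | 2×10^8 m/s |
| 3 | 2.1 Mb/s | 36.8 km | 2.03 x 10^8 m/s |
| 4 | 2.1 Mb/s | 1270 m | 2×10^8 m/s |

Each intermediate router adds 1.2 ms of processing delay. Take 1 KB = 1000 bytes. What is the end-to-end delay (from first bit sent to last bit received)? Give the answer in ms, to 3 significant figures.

L = 96000 bits.
Transmission delay per hop = L/R = 96000/2100000 = 45.7143 ms; 4 hops → 182.857 ms.
Propagation delays (d/s per hop): 3.66667e-05, 0.0067, 0.181281, 0.00635 ms; sum = 0.194367 ms.
Processing at 3 router(s): 3 × 1.2 ms = 3.6 ms.
End-to-end = 187 ms.

187 ms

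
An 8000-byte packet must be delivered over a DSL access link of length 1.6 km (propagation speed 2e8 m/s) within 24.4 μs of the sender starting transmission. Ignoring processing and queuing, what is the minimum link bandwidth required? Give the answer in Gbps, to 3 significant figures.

L = 64000 bits.
Propagation delay = 1600 / 200000000 = 8 μs.
Transmission budget = 24.4 − 8 = 16.4 μs.
R ≥ L / t_tx = 64000 bits / 1.64e-05 s = 3.90 Gbps.

3.90 Gbps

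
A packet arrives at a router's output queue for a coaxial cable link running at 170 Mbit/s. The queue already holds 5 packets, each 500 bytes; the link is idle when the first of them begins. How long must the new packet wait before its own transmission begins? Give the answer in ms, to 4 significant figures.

0.1176 ms

Each queued packet: L/R = 4000/170000000 = 0.0235294 ms.
5 queued → 0.117647 ms.
Queuing delay = 0.1176 ms.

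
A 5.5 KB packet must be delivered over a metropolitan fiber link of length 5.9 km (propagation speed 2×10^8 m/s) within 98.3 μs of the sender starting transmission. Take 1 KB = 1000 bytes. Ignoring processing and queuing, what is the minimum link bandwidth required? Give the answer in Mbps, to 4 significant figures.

L = 44000 bits.
Propagation delay = 5900 / 200000000 = 29.5 μs.
Transmission budget = 98.3 − 29.5 = 68.8 μs.
R ≥ L / t_tx = 44000 bits / 6.88e-05 s = 639.5 Mbps.

639.5 Mbps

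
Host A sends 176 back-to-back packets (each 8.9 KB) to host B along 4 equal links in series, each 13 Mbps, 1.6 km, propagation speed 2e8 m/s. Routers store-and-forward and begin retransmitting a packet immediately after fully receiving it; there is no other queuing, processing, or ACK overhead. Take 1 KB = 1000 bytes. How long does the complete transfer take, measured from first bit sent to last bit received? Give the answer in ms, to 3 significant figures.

Per-hop transmission t_tx = L/R = 71200/13000000 = 5.47692 ms.
Per-hop propagation t_prop = 1600/200000000 = 0.008 ms.
Pipeline fill: first packet needs 4·t_tx to clear all hops; remaining 175 packets each add one t_tx.
Total = (4+176-1)·t_tx + 4·t_prop = 179·5.47692 + 4·0.008 = 980 ms.

980 ms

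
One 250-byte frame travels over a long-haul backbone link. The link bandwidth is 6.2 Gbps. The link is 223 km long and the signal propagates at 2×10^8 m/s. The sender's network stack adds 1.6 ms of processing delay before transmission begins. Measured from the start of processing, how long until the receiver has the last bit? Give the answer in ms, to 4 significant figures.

L = 250 × 8 = 2000 bits.
Transmission delay = L/R = 2000 / 6200000000 = 0.000322581 ms.
Propagation delay = d/s = 223000 m / 200000000 m/s = 1.115 ms.
Plus processing delay 1.6 ms = 1.6 ms.
Total = 2.715 ms.

2.715 ms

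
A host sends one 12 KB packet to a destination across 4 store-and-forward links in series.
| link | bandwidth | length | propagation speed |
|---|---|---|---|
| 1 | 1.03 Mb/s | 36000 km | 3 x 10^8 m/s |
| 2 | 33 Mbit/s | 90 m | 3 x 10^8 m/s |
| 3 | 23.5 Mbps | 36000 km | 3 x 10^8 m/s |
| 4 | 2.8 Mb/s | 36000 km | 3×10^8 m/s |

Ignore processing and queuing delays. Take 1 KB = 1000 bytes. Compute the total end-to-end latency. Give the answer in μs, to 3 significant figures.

494000 μs

L = 96000 bits.
Transmission delays (L/R per hop): 93203.9, 2909.09, 4085.11, 34285.7 μs; sum = 134484 μs.
Propagation delays (d/s per hop): 120000, 0.3, 120000, 120000 μs; sum = 360000 μs.
End-to-end = 494000 μs.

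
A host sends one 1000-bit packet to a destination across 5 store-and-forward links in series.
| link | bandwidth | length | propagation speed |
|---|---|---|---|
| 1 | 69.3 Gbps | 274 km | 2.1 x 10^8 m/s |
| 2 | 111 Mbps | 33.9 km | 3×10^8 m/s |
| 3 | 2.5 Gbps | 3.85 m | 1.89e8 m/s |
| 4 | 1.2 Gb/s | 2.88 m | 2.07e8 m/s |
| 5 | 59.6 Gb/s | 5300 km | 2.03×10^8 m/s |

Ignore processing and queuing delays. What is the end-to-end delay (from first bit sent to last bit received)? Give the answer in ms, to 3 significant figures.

27.5 ms

Transmission delays (L/R per hop): 1.443e-05, 0.00900901, 0.0004, 0.000833333, 1.67785e-05 ms; sum = 0.0102736 ms.
Propagation delays (d/s per hop): 1.30476, 0.113, 2.03704e-05, 1.3913e-05, 26.1084 ms; sum = 27.5262 ms.
End-to-end = 27.5 ms.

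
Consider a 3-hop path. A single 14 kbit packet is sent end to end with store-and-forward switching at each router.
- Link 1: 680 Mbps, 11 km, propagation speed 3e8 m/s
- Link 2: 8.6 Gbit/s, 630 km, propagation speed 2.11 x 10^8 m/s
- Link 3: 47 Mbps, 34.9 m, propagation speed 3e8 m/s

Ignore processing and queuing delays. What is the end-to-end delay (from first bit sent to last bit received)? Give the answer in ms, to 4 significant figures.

3.343 ms

L = 14000 bits.
Transmission delays (L/R per hop): 0.0205882, 0.00162791, 0.297872 ms; sum = 0.320088 ms.
Propagation delays (d/s per hop): 0.0366667, 2.98578, 0.000116333 ms; sum = 3.02256 ms.
End-to-end = 3.343 ms.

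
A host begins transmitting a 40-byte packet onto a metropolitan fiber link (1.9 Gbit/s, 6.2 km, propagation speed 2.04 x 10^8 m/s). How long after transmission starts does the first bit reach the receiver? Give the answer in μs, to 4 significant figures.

30.39 μs

First bit experiences only propagation delay: d/s = 6200/204000000 = 30.39 μs.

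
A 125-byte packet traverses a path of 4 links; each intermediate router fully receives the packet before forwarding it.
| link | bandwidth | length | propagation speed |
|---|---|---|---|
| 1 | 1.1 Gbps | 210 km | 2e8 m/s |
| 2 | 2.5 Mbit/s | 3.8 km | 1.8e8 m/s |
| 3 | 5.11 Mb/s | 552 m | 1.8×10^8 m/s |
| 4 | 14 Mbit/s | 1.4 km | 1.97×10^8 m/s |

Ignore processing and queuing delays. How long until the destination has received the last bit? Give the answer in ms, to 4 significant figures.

1.749 ms

L = 125 × 8 = 1000 bits.
Transmission delays (L/R per hop): 0.000909091, 0.4, 0.195695, 0.0714286 ms; sum = 0.668032 ms.
Propagation delays (d/s per hop): 1.05, 0.0211111, 0.00306667, 0.0071066 ms; sum = 1.08128 ms.
End-to-end = 1.749 ms.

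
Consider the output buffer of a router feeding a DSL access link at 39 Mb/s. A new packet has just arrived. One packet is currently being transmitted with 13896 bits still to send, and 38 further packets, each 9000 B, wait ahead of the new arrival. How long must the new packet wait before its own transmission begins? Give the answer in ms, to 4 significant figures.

70.51 ms

Each queued packet: L/R = 72000/39000000 = 1.84615 ms.
38 queued → 70.1538 ms.
Plus remaining 13896 bits of current packet: 0.356308 ms.
Queuing delay = 70.51 ms.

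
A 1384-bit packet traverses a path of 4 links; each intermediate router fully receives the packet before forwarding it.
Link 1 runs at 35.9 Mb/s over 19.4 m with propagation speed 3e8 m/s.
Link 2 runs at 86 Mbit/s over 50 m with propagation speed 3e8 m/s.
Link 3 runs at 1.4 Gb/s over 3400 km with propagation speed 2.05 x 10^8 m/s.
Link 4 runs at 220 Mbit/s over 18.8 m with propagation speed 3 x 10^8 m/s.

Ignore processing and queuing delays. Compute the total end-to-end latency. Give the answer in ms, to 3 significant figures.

Transmission delays (L/R per hop): 0.0385515, 0.016093, 0.000988571, 0.00629091 ms; sum = 0.061924 ms.
Propagation delays (d/s per hop): 6.46667e-05, 0.000166667, 16.5854, 6.26667e-05 ms; sum = 16.5857 ms.
End-to-end = 16.6 ms.

16.6 ms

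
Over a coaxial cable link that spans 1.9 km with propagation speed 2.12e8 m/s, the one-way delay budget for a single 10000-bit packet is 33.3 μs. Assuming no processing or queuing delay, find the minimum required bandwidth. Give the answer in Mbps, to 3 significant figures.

Propagation delay = 1900 / 212000000 = 8.96226 μs.
Transmission budget = 33.3 − 8.96226 = 24.3377 μs.
R ≥ L / t_tx = 10000 bits / 2.43377e-05 s = 411 Mbps.

411 Mbps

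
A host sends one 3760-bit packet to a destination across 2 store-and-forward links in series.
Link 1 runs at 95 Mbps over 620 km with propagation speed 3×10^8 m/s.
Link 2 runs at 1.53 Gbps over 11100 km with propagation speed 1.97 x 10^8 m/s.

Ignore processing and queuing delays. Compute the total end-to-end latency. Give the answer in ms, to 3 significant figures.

58.5 ms

Transmission delays (L/R per hop): 0.0395789, 0.00245752 ms; sum = 0.0420365 ms.
Propagation delays (d/s per hop): 2.06667, 56.3452 ms; sum = 58.4118 ms.
End-to-end = 58.5 ms.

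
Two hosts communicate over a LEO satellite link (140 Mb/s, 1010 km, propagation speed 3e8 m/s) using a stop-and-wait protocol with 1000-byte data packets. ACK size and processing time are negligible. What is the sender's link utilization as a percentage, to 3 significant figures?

t_tx = L/R = 8000/140000000 = 5.71429e-05 s.
t_prop = 1010000/300000000 = 0.00336667 s; RTT = 0.00673333 s.
Cycle = t_tx + RTT = 0.00679048 s.
Utilization = t_tx / cycle = 5.71429e-05/0.00679048 = 0.842 %.

0.842 %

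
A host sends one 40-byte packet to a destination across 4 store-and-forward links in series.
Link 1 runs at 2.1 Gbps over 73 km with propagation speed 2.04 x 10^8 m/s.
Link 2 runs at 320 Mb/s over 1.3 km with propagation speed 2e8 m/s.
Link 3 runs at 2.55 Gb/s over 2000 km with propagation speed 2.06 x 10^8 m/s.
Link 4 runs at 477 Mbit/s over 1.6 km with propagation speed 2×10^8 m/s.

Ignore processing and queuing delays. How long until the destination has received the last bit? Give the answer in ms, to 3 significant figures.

10.1 ms

L = 40 × 8 = 320 bits.
Transmission delays (L/R per hop): 0.000152381, 0.001, 0.00012549, 0.00067086 ms; sum = 0.00194873 ms.
Propagation delays (d/s per hop): 0.357843, 0.0065, 9.70874, 0.008 ms; sum = 10.0811 ms.
End-to-end = 10.1 ms.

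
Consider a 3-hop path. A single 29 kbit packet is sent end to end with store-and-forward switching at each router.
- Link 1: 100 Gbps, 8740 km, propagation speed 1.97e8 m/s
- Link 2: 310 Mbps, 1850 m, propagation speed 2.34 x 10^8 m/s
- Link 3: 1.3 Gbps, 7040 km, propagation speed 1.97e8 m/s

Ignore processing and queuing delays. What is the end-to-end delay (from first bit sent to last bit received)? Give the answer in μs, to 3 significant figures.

80200 μs

L = 29000 bits.
Transmission delays (L/R per hop): 0.29, 93.5484, 22.3077 μs; sum = 116.146 μs.
Propagation delays (d/s per hop): 44365.5, 7.90598, 35736 μs; sum = 80109.4 μs.
End-to-end = 80200 μs.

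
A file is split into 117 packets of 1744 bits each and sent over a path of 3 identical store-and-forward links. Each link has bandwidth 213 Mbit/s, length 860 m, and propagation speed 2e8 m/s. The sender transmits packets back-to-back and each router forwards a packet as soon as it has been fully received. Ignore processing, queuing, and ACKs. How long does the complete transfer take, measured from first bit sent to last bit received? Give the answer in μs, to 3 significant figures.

987 μs

Per-hop transmission t_tx = L/R = 1744/213000000 = 8.18779 μs.
Per-hop propagation t_prop = 860/200000000 = 4.3 μs.
Pipeline fill: first packet needs 3·t_tx to clear all hops; remaining 116 packets each add one t_tx.
Total = (3+117-1)·t_tx + 3·t_prop = 119·8.18779 + 3·4.3 = 987 μs.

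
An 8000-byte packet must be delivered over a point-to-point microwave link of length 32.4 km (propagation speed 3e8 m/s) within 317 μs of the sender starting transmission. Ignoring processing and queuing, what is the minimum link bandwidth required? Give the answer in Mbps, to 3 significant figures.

L = 64000 bits.
Propagation delay = 32400 / 300000000 = 108 μs.
Transmission budget = 317 − 108 = 209 μs.
R ≥ L / t_tx = 64000 bits / 0.000209 s = 306 Mbps.

306 Mbps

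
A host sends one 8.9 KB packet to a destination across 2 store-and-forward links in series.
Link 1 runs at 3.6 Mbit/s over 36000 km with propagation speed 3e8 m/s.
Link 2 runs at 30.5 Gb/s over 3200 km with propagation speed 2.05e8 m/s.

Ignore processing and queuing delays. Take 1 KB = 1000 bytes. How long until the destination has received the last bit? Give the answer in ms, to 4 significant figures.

155.4 ms

L = 71200 bits.
Transmission delays (L/R per hop): 19.7778, 0.00233443 ms; sum = 19.7801 ms.
Propagation delays (d/s per hop): 120, 15.6098 ms; sum = 135.61 ms.
End-to-end = 155.4 ms.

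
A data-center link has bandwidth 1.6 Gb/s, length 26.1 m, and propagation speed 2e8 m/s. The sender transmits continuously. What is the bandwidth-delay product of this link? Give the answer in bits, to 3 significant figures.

Propagation delay = 26.1 / 200000000 = 1.305e-07 s.
BDP = R × t_prop = 1600000000 × 1.305e-07 = 208.8 bits.

209 bits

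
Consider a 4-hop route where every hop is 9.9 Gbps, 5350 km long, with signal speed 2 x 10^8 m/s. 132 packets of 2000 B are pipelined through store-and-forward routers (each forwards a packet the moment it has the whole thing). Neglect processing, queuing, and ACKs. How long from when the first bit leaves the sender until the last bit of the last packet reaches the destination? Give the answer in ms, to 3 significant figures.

Per-hop transmission t_tx = L/R = 16000/9900000000 = 0.00161616 ms.
Per-hop propagation t_prop = 5350000/200000000 = 26.75 ms.
Pipeline fill: first packet needs 4·t_tx to clear all hops; remaining 131 packets each add one t_tx.
Total = (4+132-1)·t_tx + 4·t_prop = 135·0.00161616 + 4·26.75 = 107 ms.

107 ms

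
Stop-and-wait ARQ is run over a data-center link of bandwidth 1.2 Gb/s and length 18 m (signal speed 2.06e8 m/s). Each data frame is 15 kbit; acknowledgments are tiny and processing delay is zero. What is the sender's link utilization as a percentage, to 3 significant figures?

t_tx = L/R = 15000/1200000000 = 1.25e-05 s.
t_prop = 18/206000000 = 8.73786e-08 s; RTT = 1.74757e-07 s.
Cycle = t_tx + RTT = 1.26748e-05 s.
Utilization = t_tx / cycle = 1.25e-05/1.26748e-05 = 98.6 %.

98.6 %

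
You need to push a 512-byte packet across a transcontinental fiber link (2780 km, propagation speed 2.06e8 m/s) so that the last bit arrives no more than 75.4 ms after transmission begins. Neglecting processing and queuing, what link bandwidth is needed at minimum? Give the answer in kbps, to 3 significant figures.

66.2 kbps

L = 4096 bits.
Propagation delay = 2780000 / 206000000 = 13.4951 ms.
Transmission budget = 75.4 − 13.4951 = 61.9049 ms.
R ≥ L / t_tx = 4096 bits / 0.0619049 s = 66.2 kbps.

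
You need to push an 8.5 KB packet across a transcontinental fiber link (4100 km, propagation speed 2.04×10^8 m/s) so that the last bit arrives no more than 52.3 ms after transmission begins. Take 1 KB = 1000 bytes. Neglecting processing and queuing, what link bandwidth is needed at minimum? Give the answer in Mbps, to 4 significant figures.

2.112 Mbps

L = 68000 bits.
Propagation delay = 4100000 / 204000000 = 20.098 ms.
Transmission budget = 52.3 − 20.098 = 32.202 ms.
R ≥ L / t_tx = 68000 bits / 0.032202 s = 2.112 Mbps.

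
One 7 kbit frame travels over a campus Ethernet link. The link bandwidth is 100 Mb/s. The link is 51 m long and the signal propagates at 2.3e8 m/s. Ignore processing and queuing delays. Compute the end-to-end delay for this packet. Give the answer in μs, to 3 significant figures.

L = 7000 bits.
Transmission delay = L/R = 7000 / 100000000 = 70 μs.
Propagation delay = d/s = 51 m / 2.3e+08 m/s = 0.221739 μs.
Total = 70.2 μs.

70.2 μs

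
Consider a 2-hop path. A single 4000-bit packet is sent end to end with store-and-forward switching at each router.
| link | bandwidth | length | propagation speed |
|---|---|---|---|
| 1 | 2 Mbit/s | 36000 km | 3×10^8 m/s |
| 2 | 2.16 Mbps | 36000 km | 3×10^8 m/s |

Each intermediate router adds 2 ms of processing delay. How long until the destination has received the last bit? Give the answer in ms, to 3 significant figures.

246 ms

Transmission delays (L/R per hop): 2, 1.85185 ms; sum = 3.85185 ms.
Propagation delays (d/s per hop): 120, 120 ms; sum = 240 ms.
Processing at 1 router(s): 1 × 2 ms = 2 ms.
End-to-end = 246 ms.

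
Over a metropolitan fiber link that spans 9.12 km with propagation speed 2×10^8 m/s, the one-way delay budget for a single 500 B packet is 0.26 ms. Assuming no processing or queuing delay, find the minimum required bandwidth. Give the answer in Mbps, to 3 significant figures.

18.7 Mbps

L = 4000 bits.
Propagation delay = 9120 / 200000000 = 0.0456 ms.
Transmission budget = 0.26 − 0.0456 = 0.2144 ms.
R ≥ L / t_tx = 4000 bits / 0.0002144 s = 18.7 Mbps.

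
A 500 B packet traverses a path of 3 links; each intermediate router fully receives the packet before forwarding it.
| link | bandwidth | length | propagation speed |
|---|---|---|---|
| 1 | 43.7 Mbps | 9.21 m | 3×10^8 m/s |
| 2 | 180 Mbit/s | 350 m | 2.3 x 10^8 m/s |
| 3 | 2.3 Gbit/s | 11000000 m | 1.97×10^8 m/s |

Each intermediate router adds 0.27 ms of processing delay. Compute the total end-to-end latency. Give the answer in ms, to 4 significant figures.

56.49 ms

L = 500 × 8 = 4000 bits.
Transmission delays (L/R per hop): 0.0915332, 0.0222222, 0.00173913 ms; sum = 0.115495 ms.
Propagation delays (d/s per hop): 3.07e-05, 0.00152174, 55.8376 ms; sum = 55.8391 ms.
Processing at 2 router(s): 2 × 0.27 ms = 0.54 ms.
End-to-end = 56.49 ms.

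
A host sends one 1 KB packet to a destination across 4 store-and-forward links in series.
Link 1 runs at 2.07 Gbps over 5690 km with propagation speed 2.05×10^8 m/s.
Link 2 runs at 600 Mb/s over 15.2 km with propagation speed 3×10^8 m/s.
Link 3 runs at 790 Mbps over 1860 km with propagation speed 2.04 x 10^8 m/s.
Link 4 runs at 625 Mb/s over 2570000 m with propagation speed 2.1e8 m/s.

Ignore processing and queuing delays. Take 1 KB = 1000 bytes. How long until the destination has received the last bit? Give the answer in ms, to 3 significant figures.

L = 8000 bits.
Transmission delays (L/R per hop): 0.00386473, 0.0133333, 0.0101266, 0.0128 ms; sum = 0.0401246 ms.
Propagation delays (d/s per hop): 27.7561, 0.0506667, 9.11765, 12.2381 ms; sum = 49.1625 ms.
End-to-end = 49.2 ms.

49.2 ms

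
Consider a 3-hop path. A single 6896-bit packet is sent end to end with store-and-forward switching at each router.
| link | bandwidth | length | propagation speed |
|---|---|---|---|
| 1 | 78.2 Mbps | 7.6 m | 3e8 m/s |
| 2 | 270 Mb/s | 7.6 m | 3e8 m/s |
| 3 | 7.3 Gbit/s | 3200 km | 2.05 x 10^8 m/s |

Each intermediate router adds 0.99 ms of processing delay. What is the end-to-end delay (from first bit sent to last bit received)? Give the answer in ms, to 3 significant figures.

Transmission delays (L/R per hop): 0.0881841, 0.0255407, 0.000944658 ms; sum = 0.11467 ms.
Propagation delays (d/s per hop): 2.53333e-05, 2.53333e-05, 15.6098 ms; sum = 15.6098 ms.
Processing at 2 router(s): 2 × 0.99 ms = 1.98 ms.
End-to-end = 17.7 ms.

17.7 ms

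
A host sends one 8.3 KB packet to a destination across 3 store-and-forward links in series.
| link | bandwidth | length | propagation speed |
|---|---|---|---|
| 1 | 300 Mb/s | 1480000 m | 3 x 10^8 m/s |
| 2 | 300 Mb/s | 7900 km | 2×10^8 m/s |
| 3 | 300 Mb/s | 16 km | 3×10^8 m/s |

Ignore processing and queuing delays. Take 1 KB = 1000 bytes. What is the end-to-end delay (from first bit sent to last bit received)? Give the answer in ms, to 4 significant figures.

45.15 ms

L = 66400 bits.
Transmission delay per hop = L/R = 66400/300000000 = 0.221333 ms; 3 hops → 0.664 ms.
Propagation delays (d/s per hop): 4.93333, 39.5, 0.0533333 ms; sum = 44.4867 ms.
End-to-end = 45.15 ms.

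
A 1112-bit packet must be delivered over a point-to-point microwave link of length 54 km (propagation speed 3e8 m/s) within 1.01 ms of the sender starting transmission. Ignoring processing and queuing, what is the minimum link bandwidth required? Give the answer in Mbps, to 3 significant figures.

1.34 Mbps

Propagation delay = 54000 / 300000000 = 0.18 ms.
Transmission budget = 1.01 − 0.18 = 0.83 ms.
R ≥ L / t_tx = 1112 bits / 0.00083 s = 1.34 Mbps.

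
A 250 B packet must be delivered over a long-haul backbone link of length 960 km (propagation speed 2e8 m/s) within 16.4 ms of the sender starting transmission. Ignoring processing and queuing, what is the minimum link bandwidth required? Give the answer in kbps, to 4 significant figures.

L = 2000 bits.
Propagation delay = 960000 / 200000000 = 4.8 ms.
Transmission budget = 16.4 − 4.8 = 11.6 ms.
R ≥ L / t_tx = 2000 bits / 0.0116 s = 172.4 kbps.

172.4 kbps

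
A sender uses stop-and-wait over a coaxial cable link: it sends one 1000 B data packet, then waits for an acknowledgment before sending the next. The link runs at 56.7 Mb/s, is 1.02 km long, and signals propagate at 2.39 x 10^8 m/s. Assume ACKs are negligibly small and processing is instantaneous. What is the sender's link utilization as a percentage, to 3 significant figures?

94.3 %

t_tx = L/R = 8000/56700000 = 0.000141093 s.
t_prop = 1020/239000000 = 4.26778e-06 s; RTT = 8.53556e-06 s.
Cycle = t_tx + RTT = 0.000149629 s.
Utilization = t_tx / cycle = 0.000141093/0.000149629 = 94.3 %.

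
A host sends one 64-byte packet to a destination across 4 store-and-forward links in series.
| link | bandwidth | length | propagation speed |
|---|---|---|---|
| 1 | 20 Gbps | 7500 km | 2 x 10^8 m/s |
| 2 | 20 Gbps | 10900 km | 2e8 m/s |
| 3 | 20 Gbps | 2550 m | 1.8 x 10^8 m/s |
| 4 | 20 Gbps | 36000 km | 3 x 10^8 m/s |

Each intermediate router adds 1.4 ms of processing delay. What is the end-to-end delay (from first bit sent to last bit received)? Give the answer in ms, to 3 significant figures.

L = 64 × 8 = 512 bits.
Transmission delay per hop = L/R = 512/20000000000 = 2.56e-05 ms; 4 hops → 0.0001024 ms.
Propagation delays (d/s per hop): 37.5, 54.5, 0.0141667, 120 ms; sum = 212.014 ms.
Processing at 3 router(s): 3 × 1.4 ms = 4.2 ms.
End-to-end = 216 ms.

216 ms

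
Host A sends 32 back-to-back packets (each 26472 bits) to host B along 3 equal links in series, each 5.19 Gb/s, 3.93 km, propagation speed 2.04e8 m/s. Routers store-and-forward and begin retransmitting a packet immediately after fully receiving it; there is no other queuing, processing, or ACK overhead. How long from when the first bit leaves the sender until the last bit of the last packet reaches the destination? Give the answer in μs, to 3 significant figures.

231 μs

Per-hop transmission t_tx = L/R = 26472/5190000000 = 5.10058 μs.
Per-hop propagation t_prop = 3930/204000000 = 19.2647 μs.
Pipeline fill: first packet needs 3·t_tx to clear all hops; remaining 31 packets each add one t_tx.
Total = (3+32-1)·t_tx + 3·t_prop = 34·5.10058 + 3·19.2647 = 231 μs.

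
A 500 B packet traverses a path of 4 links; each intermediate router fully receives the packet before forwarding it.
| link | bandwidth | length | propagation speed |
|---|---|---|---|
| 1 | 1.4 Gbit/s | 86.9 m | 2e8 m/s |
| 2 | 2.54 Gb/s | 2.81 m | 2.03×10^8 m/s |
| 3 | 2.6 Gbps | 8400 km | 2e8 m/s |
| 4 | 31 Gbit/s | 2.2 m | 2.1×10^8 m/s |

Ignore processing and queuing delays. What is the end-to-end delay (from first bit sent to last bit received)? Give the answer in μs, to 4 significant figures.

L = 500 × 8 = 4000 bits.
Transmission delays (L/R per hop): 2.85714, 1.5748, 1.53846, 0.129032 μs; sum = 6.09944 μs.
Propagation delays (d/s per hop): 0.4345, 0.0138424, 42000, 0.0104762 μs; sum = 42000.5 μs.
End-to-end = 42010 μs.

42010 μs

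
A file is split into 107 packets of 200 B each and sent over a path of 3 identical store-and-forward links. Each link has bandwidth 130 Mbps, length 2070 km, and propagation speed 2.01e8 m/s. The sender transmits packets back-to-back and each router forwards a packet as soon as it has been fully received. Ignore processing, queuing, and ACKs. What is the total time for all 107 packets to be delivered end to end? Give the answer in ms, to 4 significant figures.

Per-hop transmission t_tx = L/R = 1600/130000000 = 0.0123077 ms.
Per-hop propagation t_prop = 2070000/2.01e+08 = 10.2985 ms.
Pipeline fill: first packet needs 3·t_tx to clear all hops; remaining 106 packets each add one t_tx.
Total = (3+107-1)·t_tx + 3·t_prop = 109·0.0123077 + 3·10.2985 = 32.24 ms.

32.24 ms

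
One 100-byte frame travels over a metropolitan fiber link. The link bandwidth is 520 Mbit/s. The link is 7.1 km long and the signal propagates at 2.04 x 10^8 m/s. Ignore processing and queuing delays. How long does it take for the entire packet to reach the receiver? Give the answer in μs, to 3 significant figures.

36.3 μs

L = 100 × 8 = 800 bits.
Transmission delay = L/R = 800 / 520000000 = 1.53846 μs.
Propagation delay = d/s = 7100 m / 204000000 m/s = 34.8039 μs.
Total = 36.3 μs.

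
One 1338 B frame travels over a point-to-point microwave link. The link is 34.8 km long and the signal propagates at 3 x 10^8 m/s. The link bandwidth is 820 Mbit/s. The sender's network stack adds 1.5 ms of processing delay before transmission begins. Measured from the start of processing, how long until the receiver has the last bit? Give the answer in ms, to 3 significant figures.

L = 1338 × 8 = 10704 bits.
Transmission delay = L/R = 10704 / 820000000 = 0.0130537 ms.
Propagation delay = d/s = 34800 m / 300000000 m/s = 0.116 ms.
Plus processing delay 1.5 ms = 1.5 ms.
Total = 1.63 ms.

1.63 ms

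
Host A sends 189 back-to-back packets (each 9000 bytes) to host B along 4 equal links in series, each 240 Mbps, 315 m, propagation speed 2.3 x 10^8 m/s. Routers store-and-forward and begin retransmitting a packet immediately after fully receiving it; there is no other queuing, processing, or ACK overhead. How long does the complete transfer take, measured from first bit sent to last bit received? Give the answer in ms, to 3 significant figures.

Per-hop transmission t_tx = L/R = 72000/240000000 = 0.3 ms.
Per-hop propagation t_prop = 315/2.3e+08 = 0.00136957 ms.
Pipeline fill: first packet needs 4·t_tx to clear all hops; remaining 188 packets each add one t_tx.
Total = (4+189-1)·t_tx + 4·t_prop = 192·0.3 + 4·0.00136957 = 57.6 ms.

57.6 ms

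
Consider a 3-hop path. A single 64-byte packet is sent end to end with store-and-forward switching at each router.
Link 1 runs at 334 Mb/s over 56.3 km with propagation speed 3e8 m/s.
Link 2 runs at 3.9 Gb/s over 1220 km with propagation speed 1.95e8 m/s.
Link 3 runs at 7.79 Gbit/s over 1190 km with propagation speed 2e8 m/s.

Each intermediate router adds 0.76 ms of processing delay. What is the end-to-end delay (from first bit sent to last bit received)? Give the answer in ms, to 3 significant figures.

L = 64 × 8 = 512 bits.
Transmission delays (L/R per hop): 0.00153293, 0.000131282, 6.57253e-05 ms; sum = 0.00172994 ms.
Propagation delays (d/s per hop): 0.187667, 6.25641, 5.95 ms; sum = 12.3941 ms.
Processing at 2 router(s): 2 × 0.76 ms = 1.52 ms.
End-to-end = 13.9 ms.

13.9 ms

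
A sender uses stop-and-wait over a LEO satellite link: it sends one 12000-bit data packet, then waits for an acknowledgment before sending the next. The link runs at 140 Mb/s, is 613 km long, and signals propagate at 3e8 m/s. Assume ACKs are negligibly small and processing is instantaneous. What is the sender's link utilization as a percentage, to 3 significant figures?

2.05 %

t_tx = L/R = 12000/140000000 = 8.57143e-05 s.
t_prop = 613000/300000000 = 0.00204333 s; RTT = 0.00408667 s.
Cycle = t_tx + RTT = 0.00417238 s.
Utilization = t_tx / cycle = 8.57143e-05/0.00417238 = 2.05 %.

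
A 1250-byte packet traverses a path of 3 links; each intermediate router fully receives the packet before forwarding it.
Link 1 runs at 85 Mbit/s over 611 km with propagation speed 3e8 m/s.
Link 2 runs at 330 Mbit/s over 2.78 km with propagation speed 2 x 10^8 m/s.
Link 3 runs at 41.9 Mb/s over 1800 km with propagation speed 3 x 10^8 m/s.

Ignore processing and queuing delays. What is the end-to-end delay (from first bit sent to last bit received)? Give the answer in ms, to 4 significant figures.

L = 1250 × 8 = 10000 bits.
Transmission delays (L/R per hop): 0.117647, 0.030303, 0.238663 ms; sum = 0.386614 ms.
Propagation delays (d/s per hop): 2.03667, 0.0139, 6 ms; sum = 8.05057 ms.
End-to-end = 8.437 ms.

8.437 ms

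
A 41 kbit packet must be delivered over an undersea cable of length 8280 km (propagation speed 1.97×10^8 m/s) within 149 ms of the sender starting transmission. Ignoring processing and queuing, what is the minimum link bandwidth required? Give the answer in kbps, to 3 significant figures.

383 kbps

Propagation delay = 8280000 / 197000000 = 42.0305 ms.
Transmission budget = 149 − 42.0305 = 106.97 ms.
R ≥ L / t_tx = 41000 bits / 0.10697 s = 383 kbps.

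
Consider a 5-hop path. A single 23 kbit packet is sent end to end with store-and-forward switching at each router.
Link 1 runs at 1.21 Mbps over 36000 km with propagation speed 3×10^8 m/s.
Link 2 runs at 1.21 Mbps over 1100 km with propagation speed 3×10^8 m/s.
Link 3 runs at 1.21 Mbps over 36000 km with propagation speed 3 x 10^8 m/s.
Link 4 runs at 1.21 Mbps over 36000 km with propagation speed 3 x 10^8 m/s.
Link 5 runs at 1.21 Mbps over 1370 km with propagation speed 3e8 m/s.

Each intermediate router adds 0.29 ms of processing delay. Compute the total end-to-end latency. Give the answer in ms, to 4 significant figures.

L = 23000 bits.
Transmission delay per hop = L/R = 23000/1210000 = 19.0083 ms; 5 hops → 95.0413 ms.
Propagation delays (d/s per hop): 120, 3.66667, 120, 120, 4.56667 ms; sum = 368.233 ms.
Processing at 4 router(s): 4 × 0.29 ms = 1.16 ms.
End-to-end = 464.4 ms.

464.4 ms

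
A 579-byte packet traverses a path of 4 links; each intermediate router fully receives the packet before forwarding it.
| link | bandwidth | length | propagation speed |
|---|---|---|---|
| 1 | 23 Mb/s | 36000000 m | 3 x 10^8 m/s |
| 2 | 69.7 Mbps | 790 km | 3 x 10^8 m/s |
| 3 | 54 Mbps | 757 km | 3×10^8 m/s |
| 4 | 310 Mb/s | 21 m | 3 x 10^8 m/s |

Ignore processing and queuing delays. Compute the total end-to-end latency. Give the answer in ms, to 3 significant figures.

L = 579 × 8 = 4632 bits.
Transmission delays (L/R per hop): 0.201391, 0.0664562, 0.0857778, 0.0149419 ms; sum = 0.368567 ms.
Propagation delays (d/s per hop): 120, 2.63333, 2.52333, 7e-05 ms; sum = 125.157 ms.
End-to-end = 126 ms.

126 ms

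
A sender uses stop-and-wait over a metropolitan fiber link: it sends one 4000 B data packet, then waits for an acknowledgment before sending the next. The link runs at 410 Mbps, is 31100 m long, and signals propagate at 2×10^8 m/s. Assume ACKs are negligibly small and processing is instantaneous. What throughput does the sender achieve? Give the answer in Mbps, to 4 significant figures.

82.25 Mbps

t_tx = L/R = 32000/410000000 = 7.80488e-05 s.
t_prop = 31100/200000000 = 0.0001555 s; RTT = 0.000311 s.
Cycle = t_tx + RTT = 0.000389049 s.
Throughput = L / cycle = 32000 / 0.000389049 = 82.25 Mbps.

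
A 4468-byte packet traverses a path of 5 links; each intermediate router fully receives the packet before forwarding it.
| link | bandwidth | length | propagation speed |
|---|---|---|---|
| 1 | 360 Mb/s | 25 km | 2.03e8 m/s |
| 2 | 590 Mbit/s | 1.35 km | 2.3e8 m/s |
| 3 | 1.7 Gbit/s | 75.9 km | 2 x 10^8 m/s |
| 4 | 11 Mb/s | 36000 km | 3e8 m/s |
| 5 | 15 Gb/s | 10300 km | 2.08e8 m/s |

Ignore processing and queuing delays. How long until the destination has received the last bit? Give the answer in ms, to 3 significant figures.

173 ms

L = 4468 × 8 = 35744 bits.
Transmission delays (L/R per hop): 0.0992889, 0.0605831, 0.0210259, 3.24945, 0.00238293 ms; sum = 3.43274 ms.
Propagation delays (d/s per hop): 0.123153, 0.00586957, 0.3795, 120, 49.5192 ms; sum = 170.028 ms.
End-to-end = 173 ms.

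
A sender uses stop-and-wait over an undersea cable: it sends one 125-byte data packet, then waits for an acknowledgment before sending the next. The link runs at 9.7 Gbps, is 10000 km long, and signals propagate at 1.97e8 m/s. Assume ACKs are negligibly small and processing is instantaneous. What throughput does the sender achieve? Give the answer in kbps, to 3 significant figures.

9.85 kbps

t_tx = L/R = 1000/9700000000 = 1.03093e-07 s.
t_prop = 10000000/197000000 = 0.0507614 s; RTT = 0.101523 s.
Cycle = t_tx + RTT = 0.101523 s.
Throughput = L / cycle = 1000 / 0.101523 = 9.85 kbps.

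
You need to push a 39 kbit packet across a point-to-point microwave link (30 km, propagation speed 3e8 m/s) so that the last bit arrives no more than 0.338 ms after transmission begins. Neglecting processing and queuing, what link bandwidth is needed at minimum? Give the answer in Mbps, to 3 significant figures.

Propagation delay = 30000 / 300000000 = 0.1 ms.
Transmission budget = 0.338 − 0.1 = 0.238 ms.
R ≥ L / t_tx = 39000 bits / 0.000238 s = 164 Mbps.

164 Mbps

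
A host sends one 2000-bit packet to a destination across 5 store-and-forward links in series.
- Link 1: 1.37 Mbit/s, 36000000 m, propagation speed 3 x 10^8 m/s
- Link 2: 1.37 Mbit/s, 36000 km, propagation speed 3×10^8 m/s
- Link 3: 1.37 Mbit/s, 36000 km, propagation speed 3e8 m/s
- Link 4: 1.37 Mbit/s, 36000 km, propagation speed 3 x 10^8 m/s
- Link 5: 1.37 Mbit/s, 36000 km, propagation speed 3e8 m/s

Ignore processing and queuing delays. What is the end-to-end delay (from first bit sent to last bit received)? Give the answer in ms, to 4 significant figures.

Transmission delay per hop = L/R = 2000/1370000 = 1.45985 ms; 5 hops → 7.29927 ms.
Propagation delays (d/s per hop): 120, 120, 120, 120, 120 ms; sum = 600 ms.
End-to-end = 607.3 ms.

607.3 ms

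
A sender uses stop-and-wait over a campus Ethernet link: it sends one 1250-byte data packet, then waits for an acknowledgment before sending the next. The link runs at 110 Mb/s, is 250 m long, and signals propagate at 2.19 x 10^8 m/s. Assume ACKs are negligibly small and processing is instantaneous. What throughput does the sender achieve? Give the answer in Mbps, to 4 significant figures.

107.3 Mbps

t_tx = L/R = 10000/110000000 = 9.09091e-05 s.
t_prop = 250/219000000 = 1.14155e-06 s; RTT = 2.28311e-06 s.
Cycle = t_tx + RTT = 9.31922e-05 s.
Throughput = L / cycle = 10000 / 9.31922e-05 = 107.3 Mbps.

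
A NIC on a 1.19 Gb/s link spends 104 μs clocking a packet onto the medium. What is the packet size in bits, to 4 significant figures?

L = R × t_tx = 1190000000 b/s × 0.000104 s = 123760 bits.

123800 bits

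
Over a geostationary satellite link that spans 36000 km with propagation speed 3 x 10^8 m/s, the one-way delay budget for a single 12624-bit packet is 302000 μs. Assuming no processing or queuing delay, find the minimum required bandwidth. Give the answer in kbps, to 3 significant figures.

69.4 kbps

Propagation delay = 36000000 / 300000000 = 120000 μs.
Transmission budget = 302000 − 120000 = 182000 μs.
R ≥ L / t_tx = 12624 bits / 0.182 s = 69.4 kbps.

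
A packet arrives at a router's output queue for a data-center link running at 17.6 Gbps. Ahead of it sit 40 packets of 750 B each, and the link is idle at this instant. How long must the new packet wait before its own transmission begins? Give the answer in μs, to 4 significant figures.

13.64 μs

Each queued packet: L/R = 6000/17600000000 = 0.340909 μs.
40 queued → 13.6364 μs.
Queuing delay = 13.64 μs.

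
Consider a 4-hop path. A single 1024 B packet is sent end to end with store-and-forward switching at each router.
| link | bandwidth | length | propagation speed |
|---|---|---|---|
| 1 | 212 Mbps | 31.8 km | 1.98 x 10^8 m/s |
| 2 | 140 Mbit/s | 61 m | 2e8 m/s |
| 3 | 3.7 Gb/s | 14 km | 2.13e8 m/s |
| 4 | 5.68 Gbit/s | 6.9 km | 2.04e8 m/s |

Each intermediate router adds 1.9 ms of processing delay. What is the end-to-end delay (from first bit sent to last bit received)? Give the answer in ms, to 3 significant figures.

L = 1024 × 8 = 8192 bits.
Transmission delays (L/R per hop): 0.0386415, 0.0585143, 0.00221405, 0.00144225 ms; sum = 0.100812 ms.
Propagation delays (d/s per hop): 0.160606, 0.000305, 0.0657277, 0.0338235 ms; sum = 0.260462 ms.
Processing at 3 router(s): 3 × 1.9 ms = 5.7 ms.
End-to-end = 6.06 ms.

6.06 ms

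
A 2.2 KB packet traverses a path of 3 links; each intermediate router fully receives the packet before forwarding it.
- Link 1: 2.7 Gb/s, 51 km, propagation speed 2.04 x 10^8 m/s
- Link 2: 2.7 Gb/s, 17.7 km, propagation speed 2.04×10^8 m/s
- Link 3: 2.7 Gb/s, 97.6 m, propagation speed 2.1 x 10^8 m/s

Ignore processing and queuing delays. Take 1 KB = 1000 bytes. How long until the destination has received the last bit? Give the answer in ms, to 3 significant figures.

0.357 ms

L = 17600 bits.
Transmission delay per hop = L/R = 17600/2700000000 = 0.00651852 ms; 3 hops → 0.0195556 ms.
Propagation delays (d/s per hop): 0.25, 0.0867647, 0.000464762 ms; sum = 0.337229 ms.
End-to-end = 0.357 ms.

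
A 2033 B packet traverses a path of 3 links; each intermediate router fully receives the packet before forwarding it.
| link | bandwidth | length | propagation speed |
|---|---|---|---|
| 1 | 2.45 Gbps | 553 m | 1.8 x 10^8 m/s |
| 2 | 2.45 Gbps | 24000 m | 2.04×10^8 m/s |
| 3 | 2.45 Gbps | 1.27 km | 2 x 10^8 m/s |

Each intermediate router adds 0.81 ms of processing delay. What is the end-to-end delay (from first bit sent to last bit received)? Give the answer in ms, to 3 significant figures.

L = 2033 × 8 = 16264 bits.
Transmission delay per hop = L/R = 16264/2450000000 = 0.00663837 ms; 3 hops → 0.0199151 ms.
Propagation delays (d/s per hop): 0.00307222, 0.117647, 0.00635 ms; sum = 0.127069 ms.
Processing at 2 router(s): 2 × 0.81 ms = 1.62 ms.
End-to-end = 1.77 ms.

1.77 ms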